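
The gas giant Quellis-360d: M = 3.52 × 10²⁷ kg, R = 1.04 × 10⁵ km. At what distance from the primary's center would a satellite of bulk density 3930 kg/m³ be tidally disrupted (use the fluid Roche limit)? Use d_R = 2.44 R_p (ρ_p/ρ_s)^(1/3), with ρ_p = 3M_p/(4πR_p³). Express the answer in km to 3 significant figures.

1.46 × 10⁵ km

ρ_p = 3M_p/(4πR_p³) = 3 × (3.52 × 10²⁷) / (4π × (1.04 × 10⁸ m)³) = 747 kg/m³
d_R = 2.44 × 1.04 × 10⁵ km × (747/3930)^(1/3)
    = 1.46 × 10⁵ km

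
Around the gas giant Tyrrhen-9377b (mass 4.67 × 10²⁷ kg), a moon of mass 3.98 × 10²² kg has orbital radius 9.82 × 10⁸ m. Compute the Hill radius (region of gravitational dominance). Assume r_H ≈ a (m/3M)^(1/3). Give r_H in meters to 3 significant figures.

r_H ≈ a (m/3M)^(1/3)
    = (9.82 × 10⁸) × (3.98 × 10²² / (3 × 4.67 × 10²⁷))^(1/3)
    = 1.39 × 10⁷ m

1.39 × 10⁷ m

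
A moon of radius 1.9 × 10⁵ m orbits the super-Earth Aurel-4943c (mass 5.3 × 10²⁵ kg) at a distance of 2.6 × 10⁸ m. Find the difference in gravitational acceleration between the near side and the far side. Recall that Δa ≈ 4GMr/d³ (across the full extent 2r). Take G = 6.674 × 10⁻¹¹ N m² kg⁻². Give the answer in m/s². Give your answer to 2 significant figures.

1.5 × 10⁻⁴ m/s²

Δa = 4GMr/d³
   = 4 × (6.674 × 10⁻¹¹) × (5.3 × 10²⁵) × (1.9 × 10⁵) / (2.6 × 10⁸)³
   = 1.5 × 10⁻⁴ m/s²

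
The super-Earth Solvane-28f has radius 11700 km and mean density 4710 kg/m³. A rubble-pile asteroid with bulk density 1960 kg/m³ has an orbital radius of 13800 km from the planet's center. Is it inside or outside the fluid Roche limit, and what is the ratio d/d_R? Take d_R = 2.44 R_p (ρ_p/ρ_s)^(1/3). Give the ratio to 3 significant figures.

d_R = 2.44 × (11700 km) × (4710/1960)^(1/3) = 38240 km
d/d_R = (13800) / (38240) = 0.361
Since d/d_R < 1, the body is inside the Roche limit.

inside; d/d_R ≈ 0.361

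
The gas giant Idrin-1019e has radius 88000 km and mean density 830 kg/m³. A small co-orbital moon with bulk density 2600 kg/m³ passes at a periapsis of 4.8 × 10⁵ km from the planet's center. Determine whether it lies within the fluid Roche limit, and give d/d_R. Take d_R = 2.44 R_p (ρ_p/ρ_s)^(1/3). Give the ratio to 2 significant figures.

outside; d/d_R ≈ 3.3

d_R = 2.44 × (88000 km) × (830/2600)^(1/3) = 1.467 × 10⁵ km
d/d_R = (4.8 × 10⁵) / (1.467 × 10⁵) = 3.3
Since d/d_R > 1, the body is outside the Roche limit.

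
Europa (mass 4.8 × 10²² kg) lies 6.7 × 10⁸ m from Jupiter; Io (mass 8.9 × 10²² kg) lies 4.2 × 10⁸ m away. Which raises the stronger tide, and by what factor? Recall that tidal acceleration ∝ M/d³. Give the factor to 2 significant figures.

Io, by a factor of ≈ 7.5

The tide-raising term goes as M/d³ (the gradient of a 1/d² field).
Europa: (4.8 × 10²²) / (6.7 × 10⁸)³ = 1.596 × 10⁻⁴
Io: (8.9 × 10²²) / (4.2 × 10⁸)³ = 1.201 × 10⁻³
Ratio (larger/smaller) = 7.5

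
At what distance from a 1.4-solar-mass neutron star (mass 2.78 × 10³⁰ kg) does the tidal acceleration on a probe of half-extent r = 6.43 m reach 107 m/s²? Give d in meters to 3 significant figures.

2GMr/d³ = a_tidal  ⇒  d = (2GMr / a_tidal)^(1/3)
d = (2 × 6.674×10⁻¹¹ × (2.78 × 10³⁰) × (6.43) / (107))^(1/3)
  = 2.81 × 10⁶ m

2.81 × 10⁶ m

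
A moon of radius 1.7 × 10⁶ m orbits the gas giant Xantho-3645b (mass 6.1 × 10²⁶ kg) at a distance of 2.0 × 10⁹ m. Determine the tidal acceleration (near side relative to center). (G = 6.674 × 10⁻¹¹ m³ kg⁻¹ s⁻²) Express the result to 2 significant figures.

Differencing GM/(d−r)² and GM/d² to first order in r/d gives 2GMr/d³.
Δg = 2GMr/d³
   = 2 × (6.674 × 10⁻¹¹) × (6.1 × 10²⁶) × (1.7 × 10⁶) / (2.0 × 10⁹)³
   = 1.7 × 10⁻⁵ m/s²

1.7 × 10⁻⁵ m/s²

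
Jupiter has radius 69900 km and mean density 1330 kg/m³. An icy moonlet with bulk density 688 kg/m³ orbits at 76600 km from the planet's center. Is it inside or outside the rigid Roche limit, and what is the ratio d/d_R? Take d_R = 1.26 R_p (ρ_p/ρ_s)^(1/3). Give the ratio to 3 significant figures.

d_R = 1.26 × (69900 km) × (1330/688)^(1/3) = 1.097 × 10⁵ km
d/d_R = (76600) / (1.097 × 10⁵) = 0.698
Since d/d_R < 1, the body is inside the Roche limit.

inside; d/d_R ≈ 0.698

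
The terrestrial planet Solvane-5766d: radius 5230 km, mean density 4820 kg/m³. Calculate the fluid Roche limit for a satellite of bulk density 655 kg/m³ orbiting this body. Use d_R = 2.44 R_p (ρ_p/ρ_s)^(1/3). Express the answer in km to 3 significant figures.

24800 km

d_R = 2.44 × 5230 km × (4820/655)^(1/3)
    = 24800 km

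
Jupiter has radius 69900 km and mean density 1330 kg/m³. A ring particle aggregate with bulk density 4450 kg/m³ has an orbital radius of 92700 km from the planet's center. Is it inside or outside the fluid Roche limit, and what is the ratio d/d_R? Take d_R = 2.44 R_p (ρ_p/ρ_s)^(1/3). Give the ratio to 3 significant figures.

d_R = 2.44 × (69900 km) × (1330/4450)^(1/3) = 1.140 × 10⁵ km
d/d_R = (92700) / (1.140 × 10⁵) = 0.813
Since d/d_R < 1, the body is inside the Roche limit.

inside; d/d_R ≈ 0.813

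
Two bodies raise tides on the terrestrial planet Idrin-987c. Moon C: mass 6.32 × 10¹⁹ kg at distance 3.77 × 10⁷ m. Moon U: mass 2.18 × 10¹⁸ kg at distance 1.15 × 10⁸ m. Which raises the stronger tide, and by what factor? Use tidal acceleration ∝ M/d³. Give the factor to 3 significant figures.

Moon C, by a factor of ≈ 823

The tide-raising term goes as M/d³ (the gradient of a 1/d² field).
Moon C: (6.32 × 10¹⁹) / (3.77 × 10⁷)³ = 1.179 × 10⁻³
Moon U: (2.18 × 10¹⁸) / (1.15 × 10⁸)³ = 1.433 × 10⁻⁶
Ratio (larger/smaller) = 823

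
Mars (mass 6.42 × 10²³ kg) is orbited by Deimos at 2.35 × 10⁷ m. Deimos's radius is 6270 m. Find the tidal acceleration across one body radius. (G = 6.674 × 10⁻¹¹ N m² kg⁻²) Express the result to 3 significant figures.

The tidal stretch is the gradient of GM/d² times the body's extent r, hence the 1/d³ dependence.
Δg = 2GMr/d³
   = 2 × (6.674 × 10⁻¹¹) × (6.42 × 10²³) × (6270) / (2.35 × 10⁷)³
   = 4.14 × 10⁻⁵ m/s²

4.14 × 10⁻⁵ m/s²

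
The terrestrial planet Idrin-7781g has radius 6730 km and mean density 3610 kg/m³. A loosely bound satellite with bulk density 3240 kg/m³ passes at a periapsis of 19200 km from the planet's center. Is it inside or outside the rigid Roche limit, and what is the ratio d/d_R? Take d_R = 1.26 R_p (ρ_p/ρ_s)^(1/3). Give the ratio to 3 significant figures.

outside; d/d_R ≈ 2.18

d_R = 1.26 × (6730 km) × (3610/3240)^(1/3) = 8791 km
d/d_R = (19200) / (8791) = 2.18
Since d/d_R > 1, the body is outside the Roche limit.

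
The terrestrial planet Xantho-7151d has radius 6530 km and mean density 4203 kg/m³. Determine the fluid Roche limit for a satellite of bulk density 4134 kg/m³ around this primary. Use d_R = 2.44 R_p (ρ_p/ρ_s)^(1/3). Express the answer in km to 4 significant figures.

d_R = 2.44 × 6530 km × (4203/4134)^(1/3)
    = 16020 km

16020 km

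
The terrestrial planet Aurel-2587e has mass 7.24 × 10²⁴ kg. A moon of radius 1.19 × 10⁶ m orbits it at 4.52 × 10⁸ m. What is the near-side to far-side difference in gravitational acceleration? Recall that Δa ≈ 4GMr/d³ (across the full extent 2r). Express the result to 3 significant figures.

2.49 × 10⁻⁵ m/s²

Near-to-far spans 2r, so the tidal difference is twice the near-to-center value: 4GMr/d³.
Δa = 4GMr/d³
   = 4 × (6.674 × 10⁻¹¹) × (7.24 × 10²⁴) × (1.19 × 10⁶) / (4.52 × 10⁸)³
   = 2.49 × 10⁻⁵ m/s²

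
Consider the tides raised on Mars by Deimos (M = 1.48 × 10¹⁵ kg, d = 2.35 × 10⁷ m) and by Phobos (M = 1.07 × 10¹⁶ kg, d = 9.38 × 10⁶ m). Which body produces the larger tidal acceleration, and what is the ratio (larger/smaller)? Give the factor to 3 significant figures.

Compare M/d³ for the two perturbers:
Deimos: (1.48 × 10¹⁵) / (2.35 × 10⁷)³ = 1.140 × 10⁻⁷
Phobos: (1.07 × 10¹⁶) / (9.38 × 10⁶)³ = 1.297 × 10⁻⁵
Ratio (larger/smaller) = 114

Phobos, by a factor of ≈ 114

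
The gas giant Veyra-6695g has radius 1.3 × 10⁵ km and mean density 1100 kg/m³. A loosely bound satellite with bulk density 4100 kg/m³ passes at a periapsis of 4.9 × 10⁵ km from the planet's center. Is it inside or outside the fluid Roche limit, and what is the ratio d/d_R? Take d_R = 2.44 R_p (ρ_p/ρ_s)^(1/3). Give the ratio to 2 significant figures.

d_R = 2.44 × (1.3 × 10⁵ km) × (1100/4100)^(1/3) = 2.046 × 10⁵ km
d/d_R = (4.9 × 10⁵) / (2.046 × 10⁵) = 2.4
Since d/d_R > 1, the body is outside the Roche limit.

outside; d/d_R ≈ 2.4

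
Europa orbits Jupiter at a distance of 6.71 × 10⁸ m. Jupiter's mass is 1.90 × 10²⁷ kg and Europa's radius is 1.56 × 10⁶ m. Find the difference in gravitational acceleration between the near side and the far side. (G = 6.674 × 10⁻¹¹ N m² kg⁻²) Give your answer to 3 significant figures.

Near-to-far spans 2r, so the tidal difference is twice the near-to-center value: 4GMr/d³.
Δg = 4GMr/d³
   = 4 × (6.674 × 10⁻¹¹) × (1.90 × 10²⁷) × (1.56 × 10⁶) / (6.71 × 10⁸)³
   = 2.62 × 10⁻³ m/s²

2.62 × 10⁻³ m/s²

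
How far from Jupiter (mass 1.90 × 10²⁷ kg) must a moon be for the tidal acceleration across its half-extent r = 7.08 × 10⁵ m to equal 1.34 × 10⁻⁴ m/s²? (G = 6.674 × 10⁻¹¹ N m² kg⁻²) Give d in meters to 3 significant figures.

1.10 × 10⁹ m

2GMr/d³ = a_tidal  ⇒  d = (2GMr / a_tidal)^(1/3)
d = (2 × 6.674×10⁻¹¹ × (1.90 × 10²⁷) × (7.08 × 10⁵) / (1.34 × 10⁻⁴))^(1/3)
  = 1.10 × 10⁹ m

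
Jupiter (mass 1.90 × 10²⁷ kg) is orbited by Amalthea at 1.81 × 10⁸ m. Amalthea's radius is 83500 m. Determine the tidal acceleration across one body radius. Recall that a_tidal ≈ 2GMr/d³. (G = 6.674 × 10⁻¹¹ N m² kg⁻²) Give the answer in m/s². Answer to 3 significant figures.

3.57 × 10⁻³ m/s²

a_tidal = 2GMr/d³
        = 2 × (6.674 × 10⁻¹¹) × (1.90 × 10²⁷) × (83500) / (1.81 × 10⁸)³
        = 3.57 × 10⁻³ m/s²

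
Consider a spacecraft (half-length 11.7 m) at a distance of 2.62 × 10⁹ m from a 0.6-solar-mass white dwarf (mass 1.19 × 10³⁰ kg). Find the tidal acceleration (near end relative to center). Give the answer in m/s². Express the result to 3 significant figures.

Since r ≪ d, expand the inverse-square field across one radius to get the leading 2GMr/d³ term.
a_tidal = 2GMr/d³
        = 2 × (6.674 × 10⁻¹¹) × (1.19 × 10³⁰) × (11.7) / (2.62 × 10⁹)³
        = 1.03 × 10⁻⁷ m/s²

1.03 × 10⁻⁷ m/s²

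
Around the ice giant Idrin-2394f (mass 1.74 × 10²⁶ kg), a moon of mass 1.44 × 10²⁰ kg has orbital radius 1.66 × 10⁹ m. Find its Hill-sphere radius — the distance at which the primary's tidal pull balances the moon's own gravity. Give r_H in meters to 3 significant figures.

1.08 × 10⁷ m

r_H ≈ a (m/3M)^(1/3)
    = (1.66 × 10⁹) × (1.44 × 10²⁰ / (3 × 1.74 × 10²⁶))^(1/3)
    = 1.08 × 10⁷ m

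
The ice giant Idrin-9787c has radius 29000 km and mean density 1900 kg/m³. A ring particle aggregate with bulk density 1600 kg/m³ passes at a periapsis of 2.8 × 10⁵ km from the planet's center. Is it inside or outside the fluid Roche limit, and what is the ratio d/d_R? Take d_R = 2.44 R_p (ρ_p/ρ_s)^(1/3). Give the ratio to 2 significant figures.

outside; d/d_R ≈ 3.7

d_R = 2.44 × (29000 km) × (1900/1600)^(1/3) = 74930 km
d/d_R = (2.8 × 10⁵) / (74930) = 3.7
Since d/d_R > 1, the body is outside the Roche limit.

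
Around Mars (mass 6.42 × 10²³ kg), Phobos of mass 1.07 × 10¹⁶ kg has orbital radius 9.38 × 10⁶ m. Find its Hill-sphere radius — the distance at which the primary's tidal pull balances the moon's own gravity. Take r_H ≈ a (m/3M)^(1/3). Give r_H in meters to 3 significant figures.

1.66 × 10⁴ m

r_H ≈ a (m/3M)^(1/3)
    = (9.38 × 10⁶) × (1.07 × 10¹⁶ / (3 × 6.42 × 10²³))^(1/3)
    = 1.66 × 10⁴ m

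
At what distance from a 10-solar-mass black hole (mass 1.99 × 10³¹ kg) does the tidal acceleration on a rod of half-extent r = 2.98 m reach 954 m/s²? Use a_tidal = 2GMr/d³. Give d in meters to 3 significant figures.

2.02 × 10⁶ m

2GMr/d³ = a_tidal  ⇒  d = (2GMr / a_tidal)^(1/3)
d = (2 × 6.674×10⁻¹¹ × (1.99 × 10³¹) × (2.98) / (954))^(1/3)
  = 2.02 × 10⁶ m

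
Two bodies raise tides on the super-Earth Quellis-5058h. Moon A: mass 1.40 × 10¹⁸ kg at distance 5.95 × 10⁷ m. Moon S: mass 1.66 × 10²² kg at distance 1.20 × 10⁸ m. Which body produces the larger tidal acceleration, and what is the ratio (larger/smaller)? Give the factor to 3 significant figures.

Moon S, by a factor of ≈ 1450

The tide-raising term goes as M/d³ (the gradient of a 1/d² field).
Moon A: (1.40 × 10¹⁸) / (5.95 × 10⁷)³ = 6.646 × 10⁻⁶
Moon S: (1.66 × 10²²) / (1.20 × 10⁸)³ = 9.606 × 10⁻³
Ratio (larger/smaller) = 1450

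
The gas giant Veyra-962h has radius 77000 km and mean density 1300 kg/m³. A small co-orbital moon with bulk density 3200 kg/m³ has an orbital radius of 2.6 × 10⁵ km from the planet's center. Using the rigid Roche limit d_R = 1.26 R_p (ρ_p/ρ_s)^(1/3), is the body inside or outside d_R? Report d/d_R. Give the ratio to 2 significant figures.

d_R = 1.26 × (77000 km) × (1300/3200)^(1/3) = 71860 km
d/d_R = (2.6 × 10⁵) / (71860) = 3.6
Since d/d_R > 1, the body is outside the Roche limit.

outside; d/d_R ≈ 3.6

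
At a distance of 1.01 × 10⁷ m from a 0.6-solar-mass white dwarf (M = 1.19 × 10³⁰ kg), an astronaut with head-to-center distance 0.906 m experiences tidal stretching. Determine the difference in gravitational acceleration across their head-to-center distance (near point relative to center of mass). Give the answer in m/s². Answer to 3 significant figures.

1.40 × 10⁻¹ m/s²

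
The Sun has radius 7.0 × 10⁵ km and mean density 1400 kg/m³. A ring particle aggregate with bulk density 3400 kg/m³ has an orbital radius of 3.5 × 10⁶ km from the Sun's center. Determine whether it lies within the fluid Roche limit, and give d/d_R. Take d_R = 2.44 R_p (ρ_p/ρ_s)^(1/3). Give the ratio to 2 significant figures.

outside; d/d_R ≈ 2.8

d_R = 2.44 × (7.0 × 10⁵ km) × (1400/3400)^(1/3) = 1.271 × 10⁶ km
d/d_R = (3.5 × 10⁶) / (1.271 × 10⁶) = 2.8
Since d/d_R > 1, the body is outside the Roche limit.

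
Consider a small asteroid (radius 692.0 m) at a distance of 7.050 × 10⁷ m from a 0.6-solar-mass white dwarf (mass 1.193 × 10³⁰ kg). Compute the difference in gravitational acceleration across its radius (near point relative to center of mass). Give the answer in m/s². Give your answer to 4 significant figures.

a_tidal = 2GMr/d³
        = 2 × (6.674 × 10⁻¹¹) × (1.193 × 10³⁰) × (692.0) / (7.050 × 10⁷)³
        = 3.145 × 10⁻¹ m/s²

3.145 × 10⁻¹ m/s²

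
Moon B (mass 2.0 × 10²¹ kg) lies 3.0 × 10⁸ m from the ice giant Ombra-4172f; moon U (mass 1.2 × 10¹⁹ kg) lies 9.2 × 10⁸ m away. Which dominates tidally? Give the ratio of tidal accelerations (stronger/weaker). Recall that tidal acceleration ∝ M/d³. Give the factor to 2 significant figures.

Moon B, by a factor of ≈ 4800

Tidal acceleration ∝ M/d³, so compare M/d³ for each.
Moon B: (2.0 × 10²¹) / (3.0 × 10⁸)³ = 7.407 × 10⁻⁵
Moon U: (1.2 × 10¹⁹) / (9.2 × 10⁸)³ = 1.541 × 10⁻⁸
Ratio (larger/smaller) = 4800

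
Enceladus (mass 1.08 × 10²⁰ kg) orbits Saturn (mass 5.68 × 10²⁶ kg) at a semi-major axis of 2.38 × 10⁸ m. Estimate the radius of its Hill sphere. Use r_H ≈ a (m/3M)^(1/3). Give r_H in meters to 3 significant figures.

9.49 × 10⁵ m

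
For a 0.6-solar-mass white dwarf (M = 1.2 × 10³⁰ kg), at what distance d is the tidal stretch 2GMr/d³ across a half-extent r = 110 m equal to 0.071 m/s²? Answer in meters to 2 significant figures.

6.3 × 10⁷ m

2GMr/d³ = a_tidal  ⇒  d = (2GMr / a_tidal)^(1/3)
d = (2 × 6.674×10⁻¹¹ × (1.2 × 10³⁰) × (110) / (0.071))^(1/3)
  = 6.3 × 10⁷ m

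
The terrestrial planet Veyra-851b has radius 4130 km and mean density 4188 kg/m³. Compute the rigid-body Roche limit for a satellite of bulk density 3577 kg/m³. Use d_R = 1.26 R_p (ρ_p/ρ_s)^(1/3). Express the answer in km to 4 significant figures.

d_R = 1.26 × 4130 km × (4188/3577)^(1/3)
    = 5485 km

5485 km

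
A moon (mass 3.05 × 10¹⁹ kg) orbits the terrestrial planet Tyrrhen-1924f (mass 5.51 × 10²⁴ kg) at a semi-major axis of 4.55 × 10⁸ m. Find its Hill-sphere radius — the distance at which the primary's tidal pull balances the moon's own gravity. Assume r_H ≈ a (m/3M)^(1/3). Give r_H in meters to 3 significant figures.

r_H ≈ a (m/3M)^(1/3)
    = (4.55 × 10⁸) × (3.05 × 10¹⁹ / (3 × 5.51 × 10²⁴))^(1/3)
    = 5.58 × 10⁶ m

5.58 × 10⁶ m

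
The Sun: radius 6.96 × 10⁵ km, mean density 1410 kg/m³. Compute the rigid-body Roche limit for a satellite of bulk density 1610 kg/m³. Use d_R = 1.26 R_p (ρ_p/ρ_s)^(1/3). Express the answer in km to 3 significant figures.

8.39 × 10⁵ km

d_R = 1.26 × 6.96 × 10⁵ km × (1410/1610)^(1/3)
    = 8.39 × 10⁵ km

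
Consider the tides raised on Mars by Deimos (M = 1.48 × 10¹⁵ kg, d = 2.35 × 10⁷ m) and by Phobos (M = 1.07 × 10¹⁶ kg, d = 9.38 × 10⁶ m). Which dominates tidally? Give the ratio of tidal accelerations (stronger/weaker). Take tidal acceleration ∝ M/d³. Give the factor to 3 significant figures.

Tidal stretch scales as M/d³; compute that for each body.
Deimos: (1.48 × 10¹⁵) / (2.35 × 10⁷)³ = 1.140 × 10⁻⁷
Phobos: (1.07 × 10¹⁶) / (9.38 × 10⁶)³ = 1.297 × 10⁻⁵
Ratio (larger/smaller) = 114

Phobos, by a factor of ≈ 114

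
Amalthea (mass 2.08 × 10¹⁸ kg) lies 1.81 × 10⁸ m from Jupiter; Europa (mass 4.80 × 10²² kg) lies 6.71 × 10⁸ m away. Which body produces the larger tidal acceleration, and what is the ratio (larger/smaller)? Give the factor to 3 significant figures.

The tide-raising term goes as M/d³ (the gradient of a 1/d² field).
Amalthea: (2.08 × 10¹⁸) / (1.81 × 10⁸)³ = 3.508 × 10⁻⁷
Europa: (4.80 × 10²²) / (6.71 × 10⁸)³ = 1.589 × 10⁻⁴
Ratio (larger/smaller) = 453

Europa, by a factor of ≈ 453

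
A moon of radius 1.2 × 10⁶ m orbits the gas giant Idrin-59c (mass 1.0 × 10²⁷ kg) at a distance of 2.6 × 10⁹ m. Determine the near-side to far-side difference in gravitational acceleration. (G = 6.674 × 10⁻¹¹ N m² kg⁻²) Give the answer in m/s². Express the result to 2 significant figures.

Δa = 4GMr/d³
   = 4 × (6.674 × 10⁻¹¹) × (1.0 × 10²⁷) × (1.2 × 10⁶) / (2.6 × 10⁹)³
   = 1.8 × 10⁻⁵ m/s²

1.8 × 10⁻⁵ m/s²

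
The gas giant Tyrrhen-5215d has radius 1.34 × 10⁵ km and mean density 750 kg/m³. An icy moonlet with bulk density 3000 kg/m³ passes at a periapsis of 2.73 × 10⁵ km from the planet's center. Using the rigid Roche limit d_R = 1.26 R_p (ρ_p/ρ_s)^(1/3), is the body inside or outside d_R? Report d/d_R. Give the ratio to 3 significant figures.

d_R = 1.26 × (1.34 × 10⁵ km) × (750/3000)^(1/3) = 1.064 × 10⁵ km
d/d_R = (2.73 × 10⁵) / (1.064 × 10⁵) = 2.57
Since d/d_R > 1, the body is outside the Roche limit.

outside; d/d_R ≈ 2.57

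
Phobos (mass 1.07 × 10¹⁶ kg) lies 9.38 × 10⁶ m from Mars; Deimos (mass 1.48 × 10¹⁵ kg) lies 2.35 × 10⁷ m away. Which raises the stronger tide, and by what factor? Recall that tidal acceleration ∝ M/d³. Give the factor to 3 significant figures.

Tidal acceleration ∝ M/d³, so compare M/d³ for each.
Phobos: (1.07 × 10¹⁶) / (9.38 × 10⁶)³ = 1.297 × 10⁻⁵
Deimos: (1.48 × 10¹⁵) / (2.35 × 10⁷)³ = 1.140 × 10⁻⁷
Ratio (larger/smaller) = 114

Phobos, by a factor of ≈ 114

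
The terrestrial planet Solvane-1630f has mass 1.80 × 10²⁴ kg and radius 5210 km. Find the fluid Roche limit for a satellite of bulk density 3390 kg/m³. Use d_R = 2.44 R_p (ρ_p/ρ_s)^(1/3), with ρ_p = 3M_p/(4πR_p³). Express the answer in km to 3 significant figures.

ρ_p = 3M_p/(4πR_p³) = 3 × (1.80 × 10²⁴) / (4π × (5.21 × 10⁶ m)³) = 3040 kg/m³
d_R = 2.44 × 5210 km × (3040/3390)^(1/3)
    = 12300 km

12300 km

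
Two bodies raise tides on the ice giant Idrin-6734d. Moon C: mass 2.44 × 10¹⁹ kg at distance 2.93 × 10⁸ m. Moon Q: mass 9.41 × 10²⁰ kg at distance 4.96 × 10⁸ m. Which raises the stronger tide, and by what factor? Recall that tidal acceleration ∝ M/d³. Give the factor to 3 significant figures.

Moon Q, by a factor of ≈ 7.95

The tide-raising term goes as M/d³ (the gradient of a 1/d² field).
Moon C: (2.44 × 10¹⁹) / (2.93 × 10⁸)³ = 9.700 × 10⁻⁷
Moon Q: (9.41 × 10²⁰) / (4.96 × 10⁸)³ = 7.712 × 10⁻⁶
Ratio (larger/smaller) = 7.95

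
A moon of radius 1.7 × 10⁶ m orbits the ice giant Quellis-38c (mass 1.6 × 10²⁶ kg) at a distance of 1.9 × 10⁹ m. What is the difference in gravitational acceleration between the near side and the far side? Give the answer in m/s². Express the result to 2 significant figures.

Δg = 4GMr/d³
   = 4 × (6.674 × 10⁻¹¹) × (1.6 × 10²⁶) × (1.7 × 10⁶) / (1.9 × 10⁹)³
   = 1.1 × 10⁻⁵ m/s²

1.1 × 10⁻⁵ m/s²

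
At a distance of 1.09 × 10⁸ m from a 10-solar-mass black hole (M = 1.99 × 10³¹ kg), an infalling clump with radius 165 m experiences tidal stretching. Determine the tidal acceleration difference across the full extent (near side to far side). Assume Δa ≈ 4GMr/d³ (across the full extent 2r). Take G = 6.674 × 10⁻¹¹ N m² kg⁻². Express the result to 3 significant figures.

6.77 × 10⁻¹ m/s²

a_tidal = 4GMr/d³
        = 4 × (6.674 × 10⁻¹¹) × (1.99 × 10³¹) × (165) / (1.09 × 10⁸)³
        = 6.77 × 10⁻¹ m/s²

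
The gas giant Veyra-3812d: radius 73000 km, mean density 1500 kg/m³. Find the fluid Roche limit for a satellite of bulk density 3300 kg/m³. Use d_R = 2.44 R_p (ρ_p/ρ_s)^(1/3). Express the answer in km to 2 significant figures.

1.4 × 10⁵ km

d_R = 2.44 × 73000 km × (1500/3300)^(1/3)
    = 1.4 × 10⁵ km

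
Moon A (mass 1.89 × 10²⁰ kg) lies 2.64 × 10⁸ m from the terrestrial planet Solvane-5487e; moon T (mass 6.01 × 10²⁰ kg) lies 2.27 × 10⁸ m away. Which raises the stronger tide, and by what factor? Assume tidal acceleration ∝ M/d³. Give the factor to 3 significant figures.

Moon T, by a factor of ≈ 5.00

Compare M/d³ for the two perturbers:
Moon A: (1.89 × 10²⁰) / (2.64 × 10⁸)³ = 1.027 × 10⁻⁵
Moon T: (6.01 × 10²⁰) / (2.27 × 10⁸)³ = 5.138 × 10⁻⁵
Ratio (larger/smaller) = 5.00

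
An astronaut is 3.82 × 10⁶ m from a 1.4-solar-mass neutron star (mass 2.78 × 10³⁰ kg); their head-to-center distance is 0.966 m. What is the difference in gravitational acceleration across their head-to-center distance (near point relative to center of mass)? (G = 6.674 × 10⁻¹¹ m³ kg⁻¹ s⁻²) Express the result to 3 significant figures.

Δg = 2GMr/d³
   = 2 × (6.674 × 10⁻¹¹) × (2.78 × 10³⁰) × (0.966) / (3.82 × 10⁶)³
   = 6.43 m/s²

6.43 m/s²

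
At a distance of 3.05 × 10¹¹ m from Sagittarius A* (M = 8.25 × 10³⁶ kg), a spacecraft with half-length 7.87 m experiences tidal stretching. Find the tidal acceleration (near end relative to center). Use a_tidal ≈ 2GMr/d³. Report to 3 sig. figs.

3.05 × 10⁻⁷ m/s²

a_tidal = 2GMr/d³
        = 2 × (6.674 × 10⁻¹¹) × (8.25 × 10³⁶) × (7.87) / (3.05 × 10¹¹)³
        = 3.05 × 10⁻⁷ m/s²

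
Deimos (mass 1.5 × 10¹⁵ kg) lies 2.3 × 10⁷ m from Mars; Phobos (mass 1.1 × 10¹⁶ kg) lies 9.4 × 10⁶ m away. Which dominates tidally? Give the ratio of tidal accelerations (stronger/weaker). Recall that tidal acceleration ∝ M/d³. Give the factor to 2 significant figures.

Phobos, by a factor of ≈ 110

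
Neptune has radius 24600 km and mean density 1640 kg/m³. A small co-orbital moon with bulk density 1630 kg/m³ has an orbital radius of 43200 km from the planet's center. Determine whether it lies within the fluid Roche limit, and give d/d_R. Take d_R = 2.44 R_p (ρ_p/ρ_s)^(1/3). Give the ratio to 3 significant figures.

inside; d/d_R ≈ 0.718

d_R = 2.44 × (24600 km) × (1640/1630)^(1/3) = 60150 km
d/d_R = (43200) / (60150) = 0.718
Since d/d_R < 1, the body is inside the Roche limit.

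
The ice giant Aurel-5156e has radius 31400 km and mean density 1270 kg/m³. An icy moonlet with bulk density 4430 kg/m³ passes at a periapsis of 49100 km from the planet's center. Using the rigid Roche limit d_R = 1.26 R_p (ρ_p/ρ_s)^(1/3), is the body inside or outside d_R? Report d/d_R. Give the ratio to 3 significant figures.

d_R = 1.26 × (31400 km) × (1270/4430)^(1/3) = 26090 km
d/d_R = (49100) / (26090) = 1.88
Since d/d_R > 1, the body is outside the Roche limit.

outside; d/d_R ≈ 1.88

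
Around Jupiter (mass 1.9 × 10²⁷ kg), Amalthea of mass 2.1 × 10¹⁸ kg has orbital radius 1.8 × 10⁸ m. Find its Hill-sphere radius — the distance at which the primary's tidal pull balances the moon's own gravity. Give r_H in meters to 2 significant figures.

1.3 × 10⁵ m

r_H ≈ a (m/3M)^(1/3)
    = (1.8 × 10⁸) × (2.1 × 10¹⁸ / (3 × 1.9 × 10²⁷))^(1/3)
    = 1.3 × 10⁵ m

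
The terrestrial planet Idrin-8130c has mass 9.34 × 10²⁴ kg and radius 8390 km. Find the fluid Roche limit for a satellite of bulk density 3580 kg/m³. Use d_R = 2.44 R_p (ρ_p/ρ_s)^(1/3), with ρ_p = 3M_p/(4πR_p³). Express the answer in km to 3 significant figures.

ρ_p = 3M_p/(4πR_p³) = 3 × (9.34 × 10²⁴) / (4π × (8.39 × 10⁶ m)³) = 3780 kg/m³
d_R = 2.44 × 8390 km × (3780/3580)^(1/3)
    = 20800 km

20800 km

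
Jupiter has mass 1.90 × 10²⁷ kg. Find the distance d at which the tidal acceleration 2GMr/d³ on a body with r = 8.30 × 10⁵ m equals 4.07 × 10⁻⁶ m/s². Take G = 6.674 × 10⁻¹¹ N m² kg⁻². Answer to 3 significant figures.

2GMr/d³ = a_tidal  ⇒  d = (2GMr / a_tidal)^(1/3)
d = (2 × 6.674×10⁻¹¹ × (1.90 × 10²⁷) × (8.30 × 10⁵) / (4.07 × 10⁻⁶))^(1/3)
  = 3.73 × 10⁹ m

3.73 × 10⁹ m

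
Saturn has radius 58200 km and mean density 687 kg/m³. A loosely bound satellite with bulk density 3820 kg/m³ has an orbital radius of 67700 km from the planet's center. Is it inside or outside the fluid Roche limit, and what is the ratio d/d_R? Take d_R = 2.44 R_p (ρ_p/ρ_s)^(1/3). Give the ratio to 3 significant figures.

inside; d/d_R ≈ 0.845

d_R = 2.44 × (58200 km) × (687/3820)^(1/3) = 80160 km
d/d_R = (67700) / (80160) = 0.845
Since d/d_R < 1, the body is inside the Roche limit.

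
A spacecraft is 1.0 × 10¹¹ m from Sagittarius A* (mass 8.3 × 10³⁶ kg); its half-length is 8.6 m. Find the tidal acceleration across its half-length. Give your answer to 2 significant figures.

9.5 × 10⁻⁶ m/s²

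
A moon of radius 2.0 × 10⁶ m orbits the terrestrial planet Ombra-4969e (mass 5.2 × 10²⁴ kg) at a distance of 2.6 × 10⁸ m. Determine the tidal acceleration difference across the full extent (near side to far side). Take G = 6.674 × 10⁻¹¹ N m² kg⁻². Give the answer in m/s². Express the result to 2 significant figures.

1.6 × 10⁻⁴ m/s²

Near-to-far spans 2r, so the tidal difference is twice the near-to-center value: 4GMr/d³.
Δa = 4GMr/d³
   = 4 × (6.674 × 10⁻¹¹) × (5.2 × 10²⁴) × (2.0 × 10⁶) / (2.6 × 10⁸)³
   = 1.6 × 10⁻⁴ m/s²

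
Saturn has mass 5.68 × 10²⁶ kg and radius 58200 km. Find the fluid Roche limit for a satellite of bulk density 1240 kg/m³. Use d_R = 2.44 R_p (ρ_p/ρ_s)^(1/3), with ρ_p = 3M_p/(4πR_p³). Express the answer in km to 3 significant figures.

1.17 × 10⁵ km

ρ_p = 3M_p/(4πR_p³) = 3 × (5.68 × 10²⁶) / (4π × (5.82 × 10⁷ m)³) = 688 kg/m³
d_R = 2.44 × 58200 km × (688/1240)^(1/3)
    = 1.17 × 10⁵ km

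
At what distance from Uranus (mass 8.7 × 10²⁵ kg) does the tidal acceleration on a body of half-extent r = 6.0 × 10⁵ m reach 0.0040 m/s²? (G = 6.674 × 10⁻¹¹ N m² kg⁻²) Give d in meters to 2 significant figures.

1.2 × 10⁸ m

2GMr/d³ = a_tidal  ⇒  d = (2GMr / a_tidal)^(1/3)
d = (2 × 6.674×10⁻¹¹ × (8.7 × 10²⁵) × (6.0 × 10⁵) / (0.0040))^(1/3)
  = 1.2 × 10⁸ m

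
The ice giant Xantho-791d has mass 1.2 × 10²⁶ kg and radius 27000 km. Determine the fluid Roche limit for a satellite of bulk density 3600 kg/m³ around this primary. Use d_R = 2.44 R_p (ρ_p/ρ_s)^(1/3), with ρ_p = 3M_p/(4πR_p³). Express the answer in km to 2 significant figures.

49000 km

ρ_p = 3M_p/(4πR_p³) = 3 × (1.2 × 10²⁶) / (4π × (2.7 × 10⁷ m)³) = 1500 kg/m³
d_R = 2.44 × 27000 km × (1500/3600)^(1/3)
    = 49000 km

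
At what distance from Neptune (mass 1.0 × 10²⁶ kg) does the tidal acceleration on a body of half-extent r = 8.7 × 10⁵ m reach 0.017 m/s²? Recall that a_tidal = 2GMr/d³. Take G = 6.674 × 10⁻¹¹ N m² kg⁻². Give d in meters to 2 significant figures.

2GMr/d³ = a_tidal  ⇒  d = (2GMr / a_tidal)^(1/3)
d = (2 × 6.674×10⁻¹¹ × (1.0 × 10²⁶) × (8.7 × 10⁵) / (0.017))^(1/3)
  = 8.8 × 10⁷ m

8.8 × 10⁷ m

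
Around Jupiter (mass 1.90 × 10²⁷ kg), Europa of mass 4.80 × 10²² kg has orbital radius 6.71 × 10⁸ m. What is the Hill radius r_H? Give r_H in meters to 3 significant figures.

1.37 × 10⁷ m

r_H ≈ a (m/3M)^(1/3)
    = (6.71 × 10⁸) × (4.80 × 10²² / (3 × 1.90 × 10²⁷))^(1/3)
    = 1.37 × 10⁷ m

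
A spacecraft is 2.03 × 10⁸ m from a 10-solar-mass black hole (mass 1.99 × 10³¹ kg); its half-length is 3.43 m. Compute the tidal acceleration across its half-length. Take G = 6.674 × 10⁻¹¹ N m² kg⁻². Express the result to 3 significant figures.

1.09 × 10⁻³ m/s²

a_tidal = 2GMr/d³
        = 2 × (6.674 × 10⁻¹¹) × (1.99 × 10³¹) × (3.43) / (2.03 × 10⁸)³
        = 1.09 × 10⁻³ m/s²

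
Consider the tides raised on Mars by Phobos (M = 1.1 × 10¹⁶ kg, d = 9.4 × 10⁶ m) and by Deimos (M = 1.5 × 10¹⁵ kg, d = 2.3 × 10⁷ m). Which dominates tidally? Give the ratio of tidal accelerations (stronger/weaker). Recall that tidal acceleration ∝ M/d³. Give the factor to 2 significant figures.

Compare M/d³ for the two perturbers:
Phobos: (1.1 × 10¹⁶) / (9.4 × 10⁶)³ = 1.324 × 10⁻⁵
Deimos: (1.5 × 10¹⁵) / (2.3 × 10⁷)³ = 1.233 × 10⁻⁷
Ratio (larger/smaller) = 110

Phobos, by a factor of ≈ 110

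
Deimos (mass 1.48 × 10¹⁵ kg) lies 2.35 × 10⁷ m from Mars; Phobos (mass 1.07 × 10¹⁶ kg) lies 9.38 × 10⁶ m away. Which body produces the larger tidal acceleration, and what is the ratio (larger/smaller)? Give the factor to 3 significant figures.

Compare M/d³ for the two perturbers:
Deimos: (1.48 × 10¹⁵) / (2.35 × 10⁷)³ = 1.140 × 10⁻⁷
Phobos: (1.07 × 10¹⁶) / (9.38 × 10⁶)³ = 1.297 × 10⁻⁵
Ratio (larger/smaller) = 114

Phobos, by a factor of ≈ 114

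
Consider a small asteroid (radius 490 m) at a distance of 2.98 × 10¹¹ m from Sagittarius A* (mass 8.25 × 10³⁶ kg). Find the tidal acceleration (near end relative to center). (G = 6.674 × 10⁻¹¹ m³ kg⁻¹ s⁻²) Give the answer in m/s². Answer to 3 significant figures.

2.04 × 10⁻⁵ m/s²

a_tidal = 2GMr/d³
        = 2 × (6.674 × 10⁻¹¹) × (8.25 × 10³⁶) × (490) / (2.98 × 10¹¹)³
        = 2.04 × 10⁻⁵ m/s²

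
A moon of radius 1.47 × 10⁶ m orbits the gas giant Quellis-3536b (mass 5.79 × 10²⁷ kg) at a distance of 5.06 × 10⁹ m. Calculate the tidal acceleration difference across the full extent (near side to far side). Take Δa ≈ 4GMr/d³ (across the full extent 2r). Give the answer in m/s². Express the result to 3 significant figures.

1.75 × 10⁻⁵ m/s²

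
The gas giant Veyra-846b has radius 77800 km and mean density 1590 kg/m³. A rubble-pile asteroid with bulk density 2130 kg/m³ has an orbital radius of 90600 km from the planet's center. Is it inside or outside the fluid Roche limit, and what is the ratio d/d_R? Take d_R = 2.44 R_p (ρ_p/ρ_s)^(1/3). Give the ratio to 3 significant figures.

d_R = 2.44 × (77800 km) × (1590/2130)^(1/3) = 1.722 × 10⁵ km
d/d_R = (90600) / (1.722 × 10⁵) = 0.526
Since d/d_R < 1, the body is inside the Roche limit.

inside; d/d_R ≈ 0.526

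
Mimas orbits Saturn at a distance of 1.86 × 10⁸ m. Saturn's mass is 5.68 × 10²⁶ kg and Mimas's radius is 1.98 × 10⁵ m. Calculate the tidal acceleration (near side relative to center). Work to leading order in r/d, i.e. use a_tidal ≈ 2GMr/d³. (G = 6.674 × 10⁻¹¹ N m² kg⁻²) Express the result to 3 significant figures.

2.33 × 10⁻³ m/s²

Δa = 2GMr/d³
   = 2 × (6.674 × 10⁻¹¹) × (5.68 × 10²⁶) × (1.98 × 10⁵) / (1.86 × 10⁸)³
   = 2.33 × 10⁻³ m/s²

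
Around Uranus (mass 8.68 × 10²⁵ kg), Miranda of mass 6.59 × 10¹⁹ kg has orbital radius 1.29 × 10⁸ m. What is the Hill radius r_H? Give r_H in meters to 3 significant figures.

8.16 × 10⁵ m

r_H ≈ a (m/3M)^(1/3)
    = (1.29 × 10⁸) × (6.59 × 10¹⁹ / (3 × 8.68 × 10²⁵))^(1/3)
    = 8.16 × 10⁵ m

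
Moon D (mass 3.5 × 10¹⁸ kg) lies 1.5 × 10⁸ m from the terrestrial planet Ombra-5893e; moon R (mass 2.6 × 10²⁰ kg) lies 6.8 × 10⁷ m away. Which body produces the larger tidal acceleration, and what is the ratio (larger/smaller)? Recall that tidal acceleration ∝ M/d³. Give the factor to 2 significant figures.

Moon R, by a factor of ≈ 800

Tidal acceleration ∝ M/d³, so compare M/d³ for each.
Moon D: (3.5 × 10¹⁸) / (1.5 × 10⁸)³ = 1.037 × 10⁻⁶
Moon R: (2.6 × 10²⁰) / (6.8 × 10⁷)³ = 8.269 × 10⁻⁴
Ratio (larger/smaller) = 800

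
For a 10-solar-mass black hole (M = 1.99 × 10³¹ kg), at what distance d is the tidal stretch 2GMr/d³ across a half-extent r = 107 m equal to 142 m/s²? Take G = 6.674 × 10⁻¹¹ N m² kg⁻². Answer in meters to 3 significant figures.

2GMr/d³ = a_tidal  ⇒  d = (2GMr / a_tidal)^(1/3)
d = (2 × 6.674×10⁻¹¹ × (1.99 × 10³¹) × (107) / (142))^(1/3)
  = 1.26 × 10⁷ m

1.26 × 10⁷ m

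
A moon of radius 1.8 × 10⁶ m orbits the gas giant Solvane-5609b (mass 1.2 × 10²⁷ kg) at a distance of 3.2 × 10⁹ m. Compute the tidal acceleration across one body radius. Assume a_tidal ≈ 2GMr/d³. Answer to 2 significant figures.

8.8 × 10⁻⁶ m/s²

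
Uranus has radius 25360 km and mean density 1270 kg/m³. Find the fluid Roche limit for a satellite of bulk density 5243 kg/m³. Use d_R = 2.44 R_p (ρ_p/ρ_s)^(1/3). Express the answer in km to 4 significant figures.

38570 km

d_R = 2.44 × 25360 km × (1270/5243)^(1/3)
    = 38570 km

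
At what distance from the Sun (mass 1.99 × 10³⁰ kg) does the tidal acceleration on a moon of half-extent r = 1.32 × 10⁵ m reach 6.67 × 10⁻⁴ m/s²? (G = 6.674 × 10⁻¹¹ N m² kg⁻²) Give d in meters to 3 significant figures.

3.75 × 10⁹ m

2GMr/d³ = a_tidal  ⇒  d = (2GMr / a_tidal)^(1/3)
d = (2 × 6.674×10⁻¹¹ × (1.99 × 10³⁰) × (1.32 × 10⁵) / (6.67 × 10⁻⁴))^(1/3)
  = 3.75 × 10⁹ m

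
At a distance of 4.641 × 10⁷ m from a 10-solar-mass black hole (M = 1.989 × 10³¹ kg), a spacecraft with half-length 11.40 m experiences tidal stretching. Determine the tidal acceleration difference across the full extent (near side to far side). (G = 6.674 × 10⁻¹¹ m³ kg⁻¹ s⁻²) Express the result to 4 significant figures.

6.056 × 10⁻¹ m/s²

a_tidal = 4GMr/d³
        = 4 × (6.674 × 10⁻¹¹) × (1.989 × 10³¹) × (11.40) / (4.641 × 10⁷)³
        = 6.056 × 10⁻¹ m/s²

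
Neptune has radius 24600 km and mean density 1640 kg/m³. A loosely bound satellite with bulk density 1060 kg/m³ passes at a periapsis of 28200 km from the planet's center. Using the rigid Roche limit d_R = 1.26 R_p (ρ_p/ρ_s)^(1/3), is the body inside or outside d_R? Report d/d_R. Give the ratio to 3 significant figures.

d_R = 1.26 × (24600 km) × (1640/1060)^(1/3) = 35850 km
d/d_R = (28200) / (35850) = 0.787
Since d/d_R < 1, the body is inside the Roche limit.

inside; d/d_R ≈ 0.787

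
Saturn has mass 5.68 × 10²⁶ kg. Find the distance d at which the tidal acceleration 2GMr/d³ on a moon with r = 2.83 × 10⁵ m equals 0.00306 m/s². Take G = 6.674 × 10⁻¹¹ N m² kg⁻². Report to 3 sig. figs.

2GMr/d³ = a_tidal  ⇒  d = (2GMr / a_tidal)^(1/3)
d = (2 × 6.674×10⁻¹¹ × (5.68 × 10²⁶) × (2.83 × 10⁵) / (0.00306))^(1/3)
  = 1.91 × 10⁸ m

1.91 × 10⁸ m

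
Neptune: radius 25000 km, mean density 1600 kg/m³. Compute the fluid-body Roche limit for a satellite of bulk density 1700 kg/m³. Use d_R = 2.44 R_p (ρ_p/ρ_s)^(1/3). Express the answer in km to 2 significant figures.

60000 km

d_R = 2.44 × 25000 km × (1600/1700)^(1/3)
    = 60000 km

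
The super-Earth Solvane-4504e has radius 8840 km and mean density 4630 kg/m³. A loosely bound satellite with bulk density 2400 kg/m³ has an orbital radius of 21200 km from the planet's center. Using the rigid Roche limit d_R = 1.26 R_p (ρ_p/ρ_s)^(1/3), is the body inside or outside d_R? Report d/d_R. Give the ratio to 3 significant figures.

d_R = 1.26 × (8840 km) × (4630/2400)^(1/3) = 13870 km
d/d_R = (21200) / (13870) = 1.53
Since d/d_R > 1, the body is outside the Roche limit.

outside; d/d_R ≈ 1.53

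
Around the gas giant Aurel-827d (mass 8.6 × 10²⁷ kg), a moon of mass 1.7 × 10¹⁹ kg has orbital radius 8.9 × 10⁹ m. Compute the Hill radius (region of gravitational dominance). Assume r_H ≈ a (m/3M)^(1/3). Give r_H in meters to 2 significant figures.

7.7 × 10⁶ m

r_H ≈ a (m/3M)^(1/3)
    = (8.9 × 10⁹) × (1.7 × 10¹⁹ / (3 × 8.6 × 10²⁷))^(1/3)
    = 7.7 × 10⁶ m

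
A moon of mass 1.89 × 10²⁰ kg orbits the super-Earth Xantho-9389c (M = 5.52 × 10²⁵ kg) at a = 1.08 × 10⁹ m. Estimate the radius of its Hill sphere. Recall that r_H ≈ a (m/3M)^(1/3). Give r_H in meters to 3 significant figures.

1.13 × 10⁷ m

r_H ≈ a (m/3M)^(1/3)
    = (1.08 × 10⁹) × (1.89 × 10²⁰ / (3 × 5.52 × 10²⁵))^(1/3)
    = 1.13 × 10⁷ m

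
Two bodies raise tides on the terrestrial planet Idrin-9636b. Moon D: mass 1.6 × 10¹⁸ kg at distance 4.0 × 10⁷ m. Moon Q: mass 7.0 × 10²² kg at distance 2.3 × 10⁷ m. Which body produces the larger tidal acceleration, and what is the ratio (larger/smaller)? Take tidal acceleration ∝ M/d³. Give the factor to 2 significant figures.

The tide-raising term goes as M/d³ (the gradient of a 1/d² field).
Moon D: (1.6 × 10¹⁸) / (4.0 × 10⁷)³ = 2.500 × 10⁻⁵
Moon Q: (7.0 × 10²²) / (2.3 × 10⁷)³ = 5.753
Ratio (larger/smaller) = 2.3 × 10⁵

Moon Q, by a factor of ≈ 2.3 × 10⁵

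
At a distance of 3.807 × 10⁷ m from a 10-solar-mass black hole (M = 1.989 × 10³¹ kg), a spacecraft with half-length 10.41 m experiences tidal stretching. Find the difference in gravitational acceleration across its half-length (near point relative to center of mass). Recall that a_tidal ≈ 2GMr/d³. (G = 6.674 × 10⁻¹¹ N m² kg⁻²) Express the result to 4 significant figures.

a_tidal = 2GMr/d³
        = 2 × (6.674 × 10⁻¹¹) × (1.989 × 10³¹) × (10.41) / (3.807 × 10⁷)³
        = 5.009 × 10⁻¹ m/s²

5.009 × 10⁻¹ m/s²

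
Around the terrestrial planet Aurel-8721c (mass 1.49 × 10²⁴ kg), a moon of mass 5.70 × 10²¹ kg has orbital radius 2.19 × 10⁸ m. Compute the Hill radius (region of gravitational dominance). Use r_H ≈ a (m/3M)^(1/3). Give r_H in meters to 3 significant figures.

r_H ≈ a (m/3M)^(1/3)
    = (2.19 × 10⁸) × (5.70 × 10²¹ / (3 × 1.49 × 10²⁴))^(1/3)
    = 2.37 × 10⁷ m

2.37 × 10⁷ m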